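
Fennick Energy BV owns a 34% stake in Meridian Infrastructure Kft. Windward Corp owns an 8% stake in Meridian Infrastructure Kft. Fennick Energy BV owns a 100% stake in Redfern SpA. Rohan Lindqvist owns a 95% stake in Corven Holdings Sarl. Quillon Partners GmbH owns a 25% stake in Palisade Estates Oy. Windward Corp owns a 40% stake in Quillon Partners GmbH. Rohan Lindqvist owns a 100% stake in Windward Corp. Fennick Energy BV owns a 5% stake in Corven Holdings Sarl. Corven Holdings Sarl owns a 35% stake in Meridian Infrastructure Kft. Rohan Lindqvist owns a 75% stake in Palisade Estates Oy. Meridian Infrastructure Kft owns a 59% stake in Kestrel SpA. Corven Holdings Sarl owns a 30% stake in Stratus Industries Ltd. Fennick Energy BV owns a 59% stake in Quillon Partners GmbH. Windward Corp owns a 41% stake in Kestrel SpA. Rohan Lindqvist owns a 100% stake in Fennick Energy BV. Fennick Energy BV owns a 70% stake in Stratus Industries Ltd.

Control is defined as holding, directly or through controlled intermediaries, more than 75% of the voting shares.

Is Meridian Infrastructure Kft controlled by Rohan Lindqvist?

Rohan holds 100% of Fennick, so Rohan controls Fennick.
Rohan holds 100% of Windward, so Rohan controls Windward.
Rohan and Fennick together hold 95% + 5% = 100% of Corven, so Rohan controls Corven.
Fennick and Windward and Corven together hold 34% + 8% + 35% = 77% of Meridian, so Rohan controls Meridian.

Yes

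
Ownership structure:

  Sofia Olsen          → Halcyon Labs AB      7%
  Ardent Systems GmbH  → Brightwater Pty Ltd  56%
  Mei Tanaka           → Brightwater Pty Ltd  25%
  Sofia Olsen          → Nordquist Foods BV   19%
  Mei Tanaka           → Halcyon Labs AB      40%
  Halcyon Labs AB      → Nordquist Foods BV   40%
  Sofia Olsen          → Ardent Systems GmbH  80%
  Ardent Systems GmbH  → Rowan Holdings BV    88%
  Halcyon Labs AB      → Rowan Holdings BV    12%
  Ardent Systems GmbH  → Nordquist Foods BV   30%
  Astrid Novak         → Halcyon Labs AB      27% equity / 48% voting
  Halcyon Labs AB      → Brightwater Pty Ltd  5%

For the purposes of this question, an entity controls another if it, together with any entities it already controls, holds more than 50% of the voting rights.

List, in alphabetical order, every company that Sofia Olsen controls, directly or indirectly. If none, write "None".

Sofia holds 80% of Ardent, so Sofia controls Ardent.
Ardent holds 56% of Brightwater, so Sofia controls Brightwater.
Ardent holds 88% of Rowan, so Sofia controls Rowan.
No other company's threshold is met.

Ardent Systems GmbH, Brightwater Pty Ltd, Rowan Holdings BV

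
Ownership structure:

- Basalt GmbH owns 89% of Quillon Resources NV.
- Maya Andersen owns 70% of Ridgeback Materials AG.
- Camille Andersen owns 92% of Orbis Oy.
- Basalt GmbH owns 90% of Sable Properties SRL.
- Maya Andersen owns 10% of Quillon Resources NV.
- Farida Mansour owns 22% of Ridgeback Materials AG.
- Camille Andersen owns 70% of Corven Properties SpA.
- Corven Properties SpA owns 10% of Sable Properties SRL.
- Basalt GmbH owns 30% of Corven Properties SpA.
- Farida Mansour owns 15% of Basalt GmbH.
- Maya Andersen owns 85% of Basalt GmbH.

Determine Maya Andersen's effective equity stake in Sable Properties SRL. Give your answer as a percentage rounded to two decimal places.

Maya reaches Sable along 2 paths.
Via Basalt → Corven: 85% × 30% × 10% = 2.55%.
Via Basalt: 85% × 90% = 76.5%.
Total: 2.55% + 76.5% = 79.05%.

79.05%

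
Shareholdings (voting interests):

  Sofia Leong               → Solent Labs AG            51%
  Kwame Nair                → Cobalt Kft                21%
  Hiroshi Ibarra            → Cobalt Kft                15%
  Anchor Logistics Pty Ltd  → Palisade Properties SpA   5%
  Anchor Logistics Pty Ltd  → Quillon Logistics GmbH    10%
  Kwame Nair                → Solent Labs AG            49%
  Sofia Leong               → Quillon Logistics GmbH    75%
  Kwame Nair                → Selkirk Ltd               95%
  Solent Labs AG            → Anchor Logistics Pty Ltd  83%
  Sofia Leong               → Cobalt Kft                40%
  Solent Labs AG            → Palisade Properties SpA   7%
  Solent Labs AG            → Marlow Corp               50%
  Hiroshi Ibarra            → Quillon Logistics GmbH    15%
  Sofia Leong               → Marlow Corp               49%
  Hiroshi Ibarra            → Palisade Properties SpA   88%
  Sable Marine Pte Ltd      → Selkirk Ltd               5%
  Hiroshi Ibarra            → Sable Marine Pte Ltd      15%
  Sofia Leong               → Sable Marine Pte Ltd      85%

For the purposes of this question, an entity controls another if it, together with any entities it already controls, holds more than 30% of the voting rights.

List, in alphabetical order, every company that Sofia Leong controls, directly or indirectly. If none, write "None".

Sofia holds 51% of Solent, so Sofia controls Solent.
Sofia holds 40% of Cobalt, so Sofia controls Cobalt.
Solent and Sofia together hold 50% + 49% = 99% of Marlow, so Sofia controls Marlow.
Solent holds 83% of Anchor, so Sofia controls Anchor.
Sofia holds 85% of Sable, so Sofia controls Sable.
Anchor and Sofia together hold 10% + 75% = 85% of Quillon, so Sofia controls Quillon.
No other company's threshold is met.

Anchor Logistics Pty Ltd, Cobalt Kft, Marlow Corp, Quillon Logistics GmbH, Sable Marine Pte Ltd, Solent Labs AG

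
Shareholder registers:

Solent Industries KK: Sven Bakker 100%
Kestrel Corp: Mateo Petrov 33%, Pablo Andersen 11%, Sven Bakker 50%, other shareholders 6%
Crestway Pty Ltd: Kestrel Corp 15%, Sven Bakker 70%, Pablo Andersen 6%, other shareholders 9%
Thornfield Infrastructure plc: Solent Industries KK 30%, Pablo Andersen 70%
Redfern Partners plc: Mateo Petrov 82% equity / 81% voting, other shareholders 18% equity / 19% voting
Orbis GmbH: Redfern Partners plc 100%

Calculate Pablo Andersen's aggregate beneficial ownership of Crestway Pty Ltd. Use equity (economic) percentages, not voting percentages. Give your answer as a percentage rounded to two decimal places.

Pablo reaches Crestway along 2 paths.
Via Kestrel: 11% × 15% = 1.65%.
Direct stake: 6% = 6%.
Total: 1.65% + 6% = 7.65%.

7.65%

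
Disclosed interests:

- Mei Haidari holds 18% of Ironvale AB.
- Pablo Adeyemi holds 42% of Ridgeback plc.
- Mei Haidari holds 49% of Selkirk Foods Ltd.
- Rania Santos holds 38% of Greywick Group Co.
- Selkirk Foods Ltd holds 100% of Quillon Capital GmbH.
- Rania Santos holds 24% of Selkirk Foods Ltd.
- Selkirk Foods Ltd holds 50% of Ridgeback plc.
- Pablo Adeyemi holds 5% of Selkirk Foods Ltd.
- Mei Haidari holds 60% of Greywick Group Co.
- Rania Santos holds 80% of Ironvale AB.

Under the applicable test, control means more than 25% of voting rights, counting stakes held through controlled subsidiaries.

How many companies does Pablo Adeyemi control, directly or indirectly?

1

Pablo holds 42% of Ridgeback, so Pablo controls Ridgeback.
No other company's threshold is met.
Pablo controls 1 company.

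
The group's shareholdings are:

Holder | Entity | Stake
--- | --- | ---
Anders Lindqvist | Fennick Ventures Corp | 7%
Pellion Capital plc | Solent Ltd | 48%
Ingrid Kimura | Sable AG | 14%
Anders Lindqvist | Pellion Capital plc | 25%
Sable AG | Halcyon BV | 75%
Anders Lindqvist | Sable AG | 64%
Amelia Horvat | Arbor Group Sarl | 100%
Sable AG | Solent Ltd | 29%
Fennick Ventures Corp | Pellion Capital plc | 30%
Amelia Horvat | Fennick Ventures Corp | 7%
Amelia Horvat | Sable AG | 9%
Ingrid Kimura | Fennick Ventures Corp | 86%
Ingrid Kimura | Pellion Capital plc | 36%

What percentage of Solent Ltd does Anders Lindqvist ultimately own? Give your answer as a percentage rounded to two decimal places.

Anders reaches Solent along 3 paths.
Via Pellion: 25% × 48% = 12%.
Via Fennick → Pellion: 7% × 30% × 48% = 1.008%.
Via Sable: 64% × 29% = 18.56%.
Total: 12% + 1.008% + 18.56% = 31.568%.
Rounded: 31.57%.

31.57%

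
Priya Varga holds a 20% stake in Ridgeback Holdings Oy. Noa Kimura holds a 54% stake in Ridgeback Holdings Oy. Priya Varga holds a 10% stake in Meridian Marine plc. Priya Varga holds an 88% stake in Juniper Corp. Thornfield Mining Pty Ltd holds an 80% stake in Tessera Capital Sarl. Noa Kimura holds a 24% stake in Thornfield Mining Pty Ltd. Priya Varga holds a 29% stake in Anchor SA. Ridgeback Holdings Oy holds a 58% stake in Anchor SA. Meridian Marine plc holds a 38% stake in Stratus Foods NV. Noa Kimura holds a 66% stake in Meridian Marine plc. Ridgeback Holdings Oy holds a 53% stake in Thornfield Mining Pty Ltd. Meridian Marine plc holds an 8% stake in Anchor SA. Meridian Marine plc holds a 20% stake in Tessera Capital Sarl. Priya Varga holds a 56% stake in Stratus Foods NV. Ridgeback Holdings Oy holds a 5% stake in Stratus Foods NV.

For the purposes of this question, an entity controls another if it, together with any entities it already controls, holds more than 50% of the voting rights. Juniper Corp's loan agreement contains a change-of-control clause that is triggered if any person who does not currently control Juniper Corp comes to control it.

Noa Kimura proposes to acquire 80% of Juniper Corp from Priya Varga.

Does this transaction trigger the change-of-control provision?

Yes

The purchase adds only to Noa's holdings (Priya's stake shrinks), so Noa is the only person who could newly come to control Juniper.
Noa holds 66% of Meridian, so Noa controls Meridian.
Noa holds 54% of Ridgeback, so Noa controls Ridgeback.
Ridgeback and Noa together hold 53% + 24% = 77% of Thornfield, so Noa controls Thornfield.
Meridian and Ridgeback together hold 8% + 58% = 66% of Anchor, so Noa controls Anchor.
Thornfield and Meridian together hold 80% + 20% = 100% of Tessera, so Noa controls Tessera.
Neither Noa nor any entity Noa controls holds any voting interest in Juniper.
So before the transaction, Noa does not control Juniper.
After the purchase, Noa holds 80% of Juniper directly, and Priya's stake falls to 8%.
Noa holds 80% of Juniper, so Noa controls Juniper.
Noa did not control Juniper before and does after, so the clause is triggered.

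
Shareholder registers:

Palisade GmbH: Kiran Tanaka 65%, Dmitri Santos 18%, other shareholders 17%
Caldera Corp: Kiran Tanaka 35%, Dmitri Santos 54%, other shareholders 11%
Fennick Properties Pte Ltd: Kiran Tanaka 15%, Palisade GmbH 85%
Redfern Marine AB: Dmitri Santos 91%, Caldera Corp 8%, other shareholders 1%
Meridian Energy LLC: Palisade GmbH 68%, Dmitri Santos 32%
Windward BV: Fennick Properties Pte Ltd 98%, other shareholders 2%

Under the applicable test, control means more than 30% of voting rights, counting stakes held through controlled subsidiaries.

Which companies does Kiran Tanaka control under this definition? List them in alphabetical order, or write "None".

Caldera Corp, Fennick Properties Pte Ltd, Meridian Energy LLC, Palisade GmbH, Windward BV

Kiran holds 65% of Palisade, so Kiran controls Palisade.
Kiran holds 35% of Caldera, so Kiran controls Caldera.
Kiran and Palisade together hold 15% + 85% = 100% of Fennick, so Kiran controls Fennick.
Palisade holds 68% of Meridian, so Kiran controls Meridian.
Fennick holds 98% of Windward, so Kiran controls Windward.
No other company's threshold is met.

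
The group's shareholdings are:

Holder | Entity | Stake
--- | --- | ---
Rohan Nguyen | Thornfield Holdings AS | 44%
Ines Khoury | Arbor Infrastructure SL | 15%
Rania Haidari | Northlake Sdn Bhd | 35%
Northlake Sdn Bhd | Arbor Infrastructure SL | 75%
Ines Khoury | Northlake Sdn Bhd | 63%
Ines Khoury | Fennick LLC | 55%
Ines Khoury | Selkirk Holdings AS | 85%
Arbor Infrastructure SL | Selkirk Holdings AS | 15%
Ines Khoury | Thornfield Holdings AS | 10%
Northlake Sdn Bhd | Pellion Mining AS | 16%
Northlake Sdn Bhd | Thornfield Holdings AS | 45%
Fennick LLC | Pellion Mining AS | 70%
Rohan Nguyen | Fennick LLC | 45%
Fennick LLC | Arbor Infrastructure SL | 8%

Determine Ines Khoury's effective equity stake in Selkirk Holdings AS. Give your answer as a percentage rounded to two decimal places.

Ines reaches Selkirk along 4 paths.
Direct stake: 85% = 85%.
Via Fennick → Arbor: 55% × 8% × 15% = 0.66%.
Via Northlake → Arbor: 63% × 75% × 15% = 7.0875%.
Via Arbor: 15% × 15% = 2.25%.
Total: 85% + 0.66% + 7.0875% + 2.25% = 94.9975%.
Rounded: 95.00%.

95.00%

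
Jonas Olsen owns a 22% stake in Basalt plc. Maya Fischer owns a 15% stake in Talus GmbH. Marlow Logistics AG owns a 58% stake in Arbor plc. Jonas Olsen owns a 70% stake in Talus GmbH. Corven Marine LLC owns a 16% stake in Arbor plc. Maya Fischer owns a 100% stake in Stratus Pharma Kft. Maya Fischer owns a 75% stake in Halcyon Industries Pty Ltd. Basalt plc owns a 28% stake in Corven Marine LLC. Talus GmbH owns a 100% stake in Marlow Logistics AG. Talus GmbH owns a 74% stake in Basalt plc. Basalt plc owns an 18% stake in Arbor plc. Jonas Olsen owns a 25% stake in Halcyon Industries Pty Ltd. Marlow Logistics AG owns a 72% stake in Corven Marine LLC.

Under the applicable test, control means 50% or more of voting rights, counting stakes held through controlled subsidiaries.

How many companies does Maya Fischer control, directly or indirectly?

2

Maya holds 75% of Halcyon, so Maya controls Halcyon.
Maya holds 100% of Stratus, so Maya controls Stratus.
No other company's threshold is met.
Maya controls 2 companies.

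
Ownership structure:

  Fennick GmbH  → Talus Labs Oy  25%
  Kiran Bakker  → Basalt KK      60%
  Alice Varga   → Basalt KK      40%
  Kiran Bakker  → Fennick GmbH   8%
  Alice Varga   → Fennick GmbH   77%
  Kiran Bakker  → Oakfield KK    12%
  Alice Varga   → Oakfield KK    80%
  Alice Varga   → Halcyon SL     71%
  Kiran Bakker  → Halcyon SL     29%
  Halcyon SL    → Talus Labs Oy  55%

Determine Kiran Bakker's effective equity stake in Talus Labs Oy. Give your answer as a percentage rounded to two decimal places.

17.95%

Kiran reaches Talus along 2 paths.
Via Halcyon: 29% × 55% = 15.95%.
Via Fennick: 8% × 25% = 2%.
Total: 15.95% + 2% = 17.95%.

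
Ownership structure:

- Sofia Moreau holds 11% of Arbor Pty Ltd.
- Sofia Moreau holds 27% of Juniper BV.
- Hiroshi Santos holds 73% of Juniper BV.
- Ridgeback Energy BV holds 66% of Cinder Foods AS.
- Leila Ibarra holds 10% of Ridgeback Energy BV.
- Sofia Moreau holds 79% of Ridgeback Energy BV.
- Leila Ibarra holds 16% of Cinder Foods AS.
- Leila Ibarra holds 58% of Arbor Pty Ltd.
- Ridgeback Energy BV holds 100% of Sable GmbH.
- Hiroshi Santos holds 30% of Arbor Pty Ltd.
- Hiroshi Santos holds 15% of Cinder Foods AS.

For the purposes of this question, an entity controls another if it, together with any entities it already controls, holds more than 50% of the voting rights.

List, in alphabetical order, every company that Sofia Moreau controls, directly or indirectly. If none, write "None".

Sofia holds 79% of Ridgeback, so Sofia controls Ridgeback.
Ridgeback holds 66% of Cinder, so Sofia controls Cinder.
Ridgeback holds 100% of Sable, so Sofia controls Sable.
No other company's threshold is met.

Cinder Foods AS, Ridgeback Energy BV, Sable GmbH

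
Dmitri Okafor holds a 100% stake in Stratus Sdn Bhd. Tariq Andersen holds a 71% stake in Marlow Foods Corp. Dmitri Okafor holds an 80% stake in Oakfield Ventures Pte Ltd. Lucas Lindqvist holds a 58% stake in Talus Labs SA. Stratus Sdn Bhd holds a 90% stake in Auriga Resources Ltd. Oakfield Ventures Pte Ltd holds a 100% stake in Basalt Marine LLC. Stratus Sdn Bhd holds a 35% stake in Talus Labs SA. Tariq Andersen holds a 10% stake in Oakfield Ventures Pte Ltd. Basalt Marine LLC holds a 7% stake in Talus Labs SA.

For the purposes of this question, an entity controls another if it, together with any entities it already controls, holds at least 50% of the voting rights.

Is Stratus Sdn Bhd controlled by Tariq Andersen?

Tariq holds 71% of Marlow, so Tariq controls Marlow.
Neither Tariq nor any entity Tariq controls holds any voting interest in Stratus.
So Tariq does not control Stratus.

No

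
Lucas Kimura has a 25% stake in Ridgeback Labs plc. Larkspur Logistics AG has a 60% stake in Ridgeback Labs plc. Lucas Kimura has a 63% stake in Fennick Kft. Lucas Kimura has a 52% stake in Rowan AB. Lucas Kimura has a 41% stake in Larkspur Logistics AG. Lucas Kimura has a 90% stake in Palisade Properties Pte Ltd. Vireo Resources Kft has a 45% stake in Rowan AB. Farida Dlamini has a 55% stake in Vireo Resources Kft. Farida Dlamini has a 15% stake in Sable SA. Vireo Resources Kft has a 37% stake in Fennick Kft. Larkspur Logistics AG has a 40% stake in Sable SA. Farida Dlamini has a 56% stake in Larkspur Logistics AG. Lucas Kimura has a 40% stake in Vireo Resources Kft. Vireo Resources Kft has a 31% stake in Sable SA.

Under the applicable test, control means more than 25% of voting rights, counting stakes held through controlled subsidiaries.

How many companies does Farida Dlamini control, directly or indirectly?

6

Farida holds 55% of Vireo, so Farida controls Vireo.
Farida holds 56% of Larkspur, so Farida controls Larkspur.
Vireo holds 45% of Rowan, so Farida controls Rowan.
Larkspur holds 60% of Ridgeback, so Farida controls Ridgeback.
Vireo and Larkspur and Farida together hold 31% + 40% + 15% = 86% of Sable, so Farida controls Sable.
Vireo holds 37% of Fennick, so Farida controls Fennick.
No other company's threshold is met.
Farida controls 6 companies.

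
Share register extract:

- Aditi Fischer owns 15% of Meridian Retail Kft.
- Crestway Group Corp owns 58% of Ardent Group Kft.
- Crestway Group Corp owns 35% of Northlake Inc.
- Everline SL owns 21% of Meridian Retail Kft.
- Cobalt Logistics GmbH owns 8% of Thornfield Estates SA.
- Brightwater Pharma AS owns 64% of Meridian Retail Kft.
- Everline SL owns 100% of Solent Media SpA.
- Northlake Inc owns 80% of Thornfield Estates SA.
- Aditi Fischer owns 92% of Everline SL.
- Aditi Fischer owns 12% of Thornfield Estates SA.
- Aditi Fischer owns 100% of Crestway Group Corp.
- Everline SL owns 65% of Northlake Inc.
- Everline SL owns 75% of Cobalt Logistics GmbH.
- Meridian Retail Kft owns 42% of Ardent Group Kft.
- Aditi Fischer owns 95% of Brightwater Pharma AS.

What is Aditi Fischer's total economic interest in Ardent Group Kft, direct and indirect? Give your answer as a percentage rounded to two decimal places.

Aditi reaches Ardent along 4 paths.
Via Everline → Meridian: 92% × 21% × 42% = 8.1144%.
Via Meridian: 15% × 42% = 6.3%.
Via Brightwater → Meridian: 95% × 64% × 42% = 25.536%.
Via Crestway: 100% × 58% = 58%.
Total: 8.1144% + 6.3% + 25.536% + 58% = 97.9504%.
Rounded: 97.95%.

97.95%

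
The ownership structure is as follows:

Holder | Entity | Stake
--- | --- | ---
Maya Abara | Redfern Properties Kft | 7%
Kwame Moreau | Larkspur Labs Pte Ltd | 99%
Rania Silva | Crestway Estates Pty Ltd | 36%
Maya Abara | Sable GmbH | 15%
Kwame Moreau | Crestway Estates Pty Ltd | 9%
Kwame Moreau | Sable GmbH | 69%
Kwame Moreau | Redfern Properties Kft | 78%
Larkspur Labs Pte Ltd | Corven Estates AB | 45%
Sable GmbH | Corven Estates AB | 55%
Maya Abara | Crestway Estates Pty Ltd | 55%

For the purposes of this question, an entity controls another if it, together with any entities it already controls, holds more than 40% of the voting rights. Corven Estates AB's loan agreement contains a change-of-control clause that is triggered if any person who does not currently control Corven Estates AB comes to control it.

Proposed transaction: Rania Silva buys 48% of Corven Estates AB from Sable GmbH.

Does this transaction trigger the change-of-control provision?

Yes

The purchase adds only to Rania's holdings (Sable's stake shrinks), so Rania is the only person who could newly come to control Corven.
Rania's largest direct stake is 36% in Crestway, which does not meet the threshold, so Rania controls no company.
Neither Rania nor any entity Rania controls holds any voting interest in Corven.
So before the transaction, Rania does not control Corven.
After the purchase, Rania holds 48% of Corven directly, and Sable's stake falls to 7%.
Rania holds 48% of Corven, so Rania controls Corven.
Rania did not control Corven before and does after, so the clause is triggered.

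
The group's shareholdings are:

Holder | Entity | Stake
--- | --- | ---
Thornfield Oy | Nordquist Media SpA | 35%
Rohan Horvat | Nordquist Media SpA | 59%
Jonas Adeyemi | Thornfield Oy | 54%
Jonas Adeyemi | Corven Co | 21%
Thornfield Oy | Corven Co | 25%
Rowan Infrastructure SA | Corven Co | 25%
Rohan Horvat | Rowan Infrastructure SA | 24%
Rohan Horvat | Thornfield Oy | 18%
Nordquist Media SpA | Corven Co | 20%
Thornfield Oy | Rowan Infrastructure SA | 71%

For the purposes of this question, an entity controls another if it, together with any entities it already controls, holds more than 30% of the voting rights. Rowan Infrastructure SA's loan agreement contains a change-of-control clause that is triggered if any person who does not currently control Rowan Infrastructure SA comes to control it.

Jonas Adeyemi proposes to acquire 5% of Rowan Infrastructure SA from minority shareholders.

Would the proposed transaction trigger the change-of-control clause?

The purchase changes only Jonas's holdings, so Jonas is the only person who could newly come to control Rowan.
Jonas holds 54% of Thornfield, so Jonas controls Thornfield.
Thornfield holds 71% of Rowan, so Jonas controls Rowan.
So Jonas already controls Rowan before the transaction.
After the purchase, Jonas holds 5% of Rowan directly.
Jonas controlled Rowan already, so this is not a new person acquiring control; every other person's position is unchanged or reduced.
No new person acquires control, so the clause is not triggered.

No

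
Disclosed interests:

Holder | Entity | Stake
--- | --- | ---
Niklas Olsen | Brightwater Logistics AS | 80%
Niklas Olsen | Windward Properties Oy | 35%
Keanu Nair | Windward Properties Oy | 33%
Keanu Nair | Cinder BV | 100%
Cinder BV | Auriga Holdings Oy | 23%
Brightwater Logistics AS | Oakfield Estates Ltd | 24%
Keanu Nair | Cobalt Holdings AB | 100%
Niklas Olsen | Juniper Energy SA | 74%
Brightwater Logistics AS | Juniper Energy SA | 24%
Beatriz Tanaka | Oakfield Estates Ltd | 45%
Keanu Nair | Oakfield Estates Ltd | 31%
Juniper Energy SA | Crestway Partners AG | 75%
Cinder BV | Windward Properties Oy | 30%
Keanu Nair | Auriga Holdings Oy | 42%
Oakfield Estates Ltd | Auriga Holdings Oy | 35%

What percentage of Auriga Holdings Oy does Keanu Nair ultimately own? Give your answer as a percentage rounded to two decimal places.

75.85%

Keanu reaches Auriga along 3 paths.
Direct stake: 42% = 42%.
Via Oakfield: 31% × 35% = 10.85%.
Via Cinder: 100% × 23% = 23%.
Total: 42% + 10.85% + 23% = 75.85%.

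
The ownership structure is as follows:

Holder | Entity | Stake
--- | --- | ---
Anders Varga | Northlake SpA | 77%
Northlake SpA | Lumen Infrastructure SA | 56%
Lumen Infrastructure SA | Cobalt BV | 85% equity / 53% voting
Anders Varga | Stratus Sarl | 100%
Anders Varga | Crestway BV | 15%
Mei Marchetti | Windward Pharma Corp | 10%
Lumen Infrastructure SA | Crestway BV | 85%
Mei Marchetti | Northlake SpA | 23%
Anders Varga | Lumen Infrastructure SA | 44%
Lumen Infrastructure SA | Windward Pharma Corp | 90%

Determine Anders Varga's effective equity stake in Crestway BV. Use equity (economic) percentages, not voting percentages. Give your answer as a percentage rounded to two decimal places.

89.05%

Anders reaches Crestway along 3 paths.
Direct stake: 15% = 15%.
Via Lumen: 44% × 85% = 37.4%.
Via Northlake → Lumen: 77% × 56% × 85% = 36.652%.
Total: 15% + 37.4% + 36.652% = 89.052%.
Rounded: 89.05%.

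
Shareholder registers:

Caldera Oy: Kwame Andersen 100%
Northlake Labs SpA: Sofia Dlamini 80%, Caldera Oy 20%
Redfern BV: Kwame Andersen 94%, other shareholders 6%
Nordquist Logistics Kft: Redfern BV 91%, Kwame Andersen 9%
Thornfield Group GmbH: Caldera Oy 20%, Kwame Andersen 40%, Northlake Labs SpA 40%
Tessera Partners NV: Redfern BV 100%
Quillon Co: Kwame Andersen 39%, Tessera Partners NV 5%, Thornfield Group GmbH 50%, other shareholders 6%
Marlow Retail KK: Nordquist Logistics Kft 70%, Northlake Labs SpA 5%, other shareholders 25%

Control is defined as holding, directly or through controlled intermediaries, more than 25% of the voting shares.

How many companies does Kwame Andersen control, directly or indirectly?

7

Kwame holds 100% of Caldera, so Kwame controls Caldera.
Kwame holds 94% of Redfern, so Kwame controls Redfern.
Redfern and Kwame together hold 91% + 9% = 100% of Nordquist, so Kwame controls Nordquist.
Caldera and Kwame together hold 20% + 40% = 60% of Thornfield, so Kwame controls Thornfield.
Redfern holds 100% of Tessera, so Kwame controls Tessera.
Kwame and Tessera and Thornfield together hold 39% + 5% + 50% = 94% of Quillon, so Kwame controls Quillon.
Nordquist holds 70% of Marlow, so Kwame controls Marlow.
No other company's threshold is met.
Kwame controls 7 companies.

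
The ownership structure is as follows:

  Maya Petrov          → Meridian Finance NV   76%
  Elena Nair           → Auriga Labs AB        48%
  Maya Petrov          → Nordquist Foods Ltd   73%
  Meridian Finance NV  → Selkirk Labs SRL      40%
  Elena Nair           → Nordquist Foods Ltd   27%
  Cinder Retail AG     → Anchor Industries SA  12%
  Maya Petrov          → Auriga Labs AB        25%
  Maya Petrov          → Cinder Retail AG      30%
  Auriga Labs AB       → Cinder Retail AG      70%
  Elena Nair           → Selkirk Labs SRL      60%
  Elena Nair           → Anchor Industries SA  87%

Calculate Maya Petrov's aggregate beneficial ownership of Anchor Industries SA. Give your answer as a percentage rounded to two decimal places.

Maya reaches Anchor along 2 paths.
Via Auriga → Cinder: 25% × 70% × 12% = 2.1%.
Via Cinder: 30% × 12% = 3.6%.
Total: 2.1% + 3.6% = 5.7%.
Rounded: 5.70%.

5.70%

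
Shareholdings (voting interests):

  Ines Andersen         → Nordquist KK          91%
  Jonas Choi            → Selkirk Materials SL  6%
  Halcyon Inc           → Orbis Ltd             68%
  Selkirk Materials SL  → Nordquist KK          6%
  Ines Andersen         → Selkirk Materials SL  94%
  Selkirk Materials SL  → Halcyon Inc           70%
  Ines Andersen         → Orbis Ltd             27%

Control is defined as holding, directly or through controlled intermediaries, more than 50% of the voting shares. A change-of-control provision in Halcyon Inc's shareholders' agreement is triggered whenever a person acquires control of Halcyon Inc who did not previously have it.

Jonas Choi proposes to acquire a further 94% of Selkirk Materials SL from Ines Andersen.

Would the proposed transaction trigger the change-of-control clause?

Yes

The purchase adds only to Jonas's holdings (Ines's stake shrinks), so Jonas is the only person who could newly come to control Halcyon.
Jonas's largest direct stake is 6% in Selkirk, which does not meet the threshold, so Jonas controls no company.
Neither Jonas nor any entity Jonas controls holds any voting interest in Halcyon.
So before the transaction, Jonas does not control Halcyon.
After the purchase, Jonas's direct stake in Selkirk rises to 6% + 94% = 100%, and Ines's stake falls to 0%.
Jonas holds 100% of Selkirk, so Jonas controls Selkirk.
Selkirk holds 70% of Halcyon, so Jonas controls Halcyon.
Jonas did not control Halcyon before and does after, so the clause is triggered.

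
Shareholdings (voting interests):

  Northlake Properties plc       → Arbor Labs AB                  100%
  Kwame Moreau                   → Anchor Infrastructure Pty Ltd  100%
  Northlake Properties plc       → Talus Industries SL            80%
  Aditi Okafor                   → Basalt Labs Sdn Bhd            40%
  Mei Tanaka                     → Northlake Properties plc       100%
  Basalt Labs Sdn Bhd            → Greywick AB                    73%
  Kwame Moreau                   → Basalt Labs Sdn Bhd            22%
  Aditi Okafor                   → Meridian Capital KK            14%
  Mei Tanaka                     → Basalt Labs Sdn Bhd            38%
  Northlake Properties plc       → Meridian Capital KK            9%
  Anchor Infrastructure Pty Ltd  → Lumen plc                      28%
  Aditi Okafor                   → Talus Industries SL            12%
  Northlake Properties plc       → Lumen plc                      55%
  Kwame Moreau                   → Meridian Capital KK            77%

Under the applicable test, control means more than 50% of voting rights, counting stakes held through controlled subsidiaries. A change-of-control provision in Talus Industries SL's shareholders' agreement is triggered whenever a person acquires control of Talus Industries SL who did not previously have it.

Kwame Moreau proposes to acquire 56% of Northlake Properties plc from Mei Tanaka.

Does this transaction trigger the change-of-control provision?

Yes

The purchase adds only to Kwame's holdings (Mei's stake shrinks), so Kwame is the only person who could newly come to control Talus.
Kwame holds 100% of Anchor, so Kwame controls Anchor.
Kwame holds 77% of Meridian, so Kwame controls Meridian.
Neither Kwame nor any entity Kwame controls holds any voting interest in Talus.
So before the transaction, Kwame does not control Talus.
After the purchase, Kwame holds 56% of Northlake directly, and Mei's stake falls to 44%.
Kwame holds 56% of Northlake, so Kwame controls Northlake.
Northlake holds 80% of Talus, so Kwame controls Talus.
Kwame did not control Talus before and does after, so the clause is triggered.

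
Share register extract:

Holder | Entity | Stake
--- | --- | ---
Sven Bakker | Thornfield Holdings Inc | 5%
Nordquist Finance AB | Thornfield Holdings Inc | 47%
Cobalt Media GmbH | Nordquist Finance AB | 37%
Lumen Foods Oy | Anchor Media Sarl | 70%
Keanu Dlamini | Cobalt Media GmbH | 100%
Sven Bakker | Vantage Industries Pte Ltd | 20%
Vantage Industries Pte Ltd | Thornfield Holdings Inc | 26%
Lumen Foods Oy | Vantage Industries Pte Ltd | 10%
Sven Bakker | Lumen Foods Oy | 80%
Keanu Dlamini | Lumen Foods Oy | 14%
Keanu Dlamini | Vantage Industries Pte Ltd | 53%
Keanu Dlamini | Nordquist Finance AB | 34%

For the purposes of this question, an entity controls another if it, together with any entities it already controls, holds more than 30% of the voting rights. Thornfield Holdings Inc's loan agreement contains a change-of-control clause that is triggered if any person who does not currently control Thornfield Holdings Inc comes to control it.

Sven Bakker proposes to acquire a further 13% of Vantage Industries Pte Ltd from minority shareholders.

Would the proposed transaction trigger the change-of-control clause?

Yes

The purchase changes only Sven's holdings, so Sven is the only person who could newly come to control Thornfield.
Sven holds 80% of Lumen, so Sven controls Lumen.
Lumen holds 70% of Anchor, so Sven controls Anchor.
In Thornfield, Sven's side holds only 5%, not > 30%.
So before the transaction, Sven does not control Thornfield.
After the purchase, Sven's direct stake in Vantage rises to 20% + 13% = 33%.
Lumen and Sven together hold 10% + 33% = 43% of Vantage, so Sven controls Vantage.
Sven and Vantage together hold 5% + 26% = 31% of Thornfield, so Sven controls Thornfield.
Sven did not control Thornfield before and does after, so the clause is triggered.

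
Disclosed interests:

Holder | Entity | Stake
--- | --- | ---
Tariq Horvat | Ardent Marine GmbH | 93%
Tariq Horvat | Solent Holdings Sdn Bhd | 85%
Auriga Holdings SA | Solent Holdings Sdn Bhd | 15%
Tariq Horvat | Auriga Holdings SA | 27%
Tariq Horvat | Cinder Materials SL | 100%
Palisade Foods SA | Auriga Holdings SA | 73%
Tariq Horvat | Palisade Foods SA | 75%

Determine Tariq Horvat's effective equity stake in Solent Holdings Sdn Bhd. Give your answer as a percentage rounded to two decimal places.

97.26%

Tariq reaches Solent along 3 paths.
Direct stake: 85% = 85%.
Via Palisade → Auriga: 75% × 73% × 15% = 8.2125%.
Via Auriga: 27% × 15% = 4.05%.
Total: 85% + 8.2125% + 4.05% = 97.2625%.
Rounded: 97.26%.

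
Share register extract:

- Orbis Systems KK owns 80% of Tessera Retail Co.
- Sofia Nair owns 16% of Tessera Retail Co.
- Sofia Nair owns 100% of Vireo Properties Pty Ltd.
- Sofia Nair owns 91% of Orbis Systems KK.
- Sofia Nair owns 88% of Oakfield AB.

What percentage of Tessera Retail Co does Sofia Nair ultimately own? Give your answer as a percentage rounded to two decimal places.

88.80%

Sofia reaches Tessera along 2 paths.
Via Orbis: 91% × 80% = 72.8%.
Direct stake: 16% = 16%.
Total: 72.8% + 16% = 88.8%.
Rounded: 88.80%.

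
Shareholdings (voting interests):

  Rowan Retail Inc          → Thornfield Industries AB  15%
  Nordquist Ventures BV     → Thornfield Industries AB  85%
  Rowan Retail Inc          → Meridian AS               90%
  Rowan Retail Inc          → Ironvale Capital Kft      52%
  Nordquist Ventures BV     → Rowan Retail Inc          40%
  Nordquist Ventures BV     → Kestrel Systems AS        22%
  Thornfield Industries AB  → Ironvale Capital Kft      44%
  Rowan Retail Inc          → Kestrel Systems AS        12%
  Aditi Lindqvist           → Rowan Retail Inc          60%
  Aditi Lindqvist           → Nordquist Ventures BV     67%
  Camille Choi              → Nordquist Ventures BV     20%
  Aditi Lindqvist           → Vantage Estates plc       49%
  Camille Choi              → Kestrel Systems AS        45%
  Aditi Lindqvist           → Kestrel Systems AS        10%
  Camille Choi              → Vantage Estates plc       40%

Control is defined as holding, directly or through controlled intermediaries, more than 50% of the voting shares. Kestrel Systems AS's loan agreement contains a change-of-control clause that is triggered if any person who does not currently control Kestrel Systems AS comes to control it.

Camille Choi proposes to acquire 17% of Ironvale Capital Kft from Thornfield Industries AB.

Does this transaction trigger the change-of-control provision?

No

The purchase adds only to Camille's holdings (Thornfield's stake shrinks), so Camille is the only person who could newly come to control Kestrel.
Camille's largest direct stake is 45% in Kestrel, which does not meet the threshold, so Camille controls no company.
In Kestrel, Camille's side holds only 45%, not > 50%.
So before the transaction, Camille does not control Kestrel.
After the purchase, Camille holds 17% of Ironvale directly, and Thornfield's stake falls to 27%.
Camille's side now holds 17% of Ironvale, not > 50%, so Camille still does not control Ironvale.
After the transaction, Camille's side holds 45% of Kestrel, not > 50%, so Camille still does not control Kestrel.
No new person acquires control, so the clause is not triggered.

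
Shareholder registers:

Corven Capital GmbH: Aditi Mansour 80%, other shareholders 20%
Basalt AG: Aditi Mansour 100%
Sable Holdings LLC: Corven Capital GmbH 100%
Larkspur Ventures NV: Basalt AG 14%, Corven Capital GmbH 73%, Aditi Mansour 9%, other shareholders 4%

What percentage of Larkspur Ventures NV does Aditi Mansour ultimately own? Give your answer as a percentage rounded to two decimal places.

Aditi reaches Larkspur along 3 paths.
Via Basalt: 100% × 14% = 14%.
Via Corven: 80% × 73% = 58.4%.
Direct stake: 9% = 9%.
Total: 14% + 58.4% + 9% = 81.4%.
Rounded: 81.40%.

81.40%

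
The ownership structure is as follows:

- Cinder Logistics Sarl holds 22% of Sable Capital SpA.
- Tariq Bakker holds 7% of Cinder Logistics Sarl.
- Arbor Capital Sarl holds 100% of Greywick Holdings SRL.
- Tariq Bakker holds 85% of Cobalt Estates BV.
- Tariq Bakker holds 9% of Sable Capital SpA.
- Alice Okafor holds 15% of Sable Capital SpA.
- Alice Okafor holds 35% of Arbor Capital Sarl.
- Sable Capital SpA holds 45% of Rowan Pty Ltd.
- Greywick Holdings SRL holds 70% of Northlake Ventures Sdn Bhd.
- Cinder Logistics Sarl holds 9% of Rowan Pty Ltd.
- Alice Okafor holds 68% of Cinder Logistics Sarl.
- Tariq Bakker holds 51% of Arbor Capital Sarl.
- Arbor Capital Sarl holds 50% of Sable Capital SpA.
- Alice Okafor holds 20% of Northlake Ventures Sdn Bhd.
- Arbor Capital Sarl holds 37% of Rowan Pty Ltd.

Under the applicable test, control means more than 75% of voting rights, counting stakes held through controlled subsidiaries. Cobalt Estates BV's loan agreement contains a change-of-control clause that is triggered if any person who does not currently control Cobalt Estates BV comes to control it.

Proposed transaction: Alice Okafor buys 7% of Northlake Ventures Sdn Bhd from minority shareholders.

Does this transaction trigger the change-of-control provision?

The purchase changes only Alice's holdings, so Alice is the only person who could newly come to control Cobalt.
Alice's largest direct stake is 68% in Cinder, which does not meet the threshold, so Alice controls no company.
Neither Alice nor any entity Alice controls holds any voting interest in Cobalt.
So before the transaction, Alice does not control Cobalt.
After the purchase, Alice's direct stake in Northlake rises to 20% + 7% = 27%.
Alice's side now holds 27% of Northlake, not > 75%, so Alice still does not control Northlake.
After the transaction, neither Alice nor any entity Alice controls holds a voting interest in Cobalt, so Alice still does not control it.
No new person acquires control, so the clause is not triggered.

No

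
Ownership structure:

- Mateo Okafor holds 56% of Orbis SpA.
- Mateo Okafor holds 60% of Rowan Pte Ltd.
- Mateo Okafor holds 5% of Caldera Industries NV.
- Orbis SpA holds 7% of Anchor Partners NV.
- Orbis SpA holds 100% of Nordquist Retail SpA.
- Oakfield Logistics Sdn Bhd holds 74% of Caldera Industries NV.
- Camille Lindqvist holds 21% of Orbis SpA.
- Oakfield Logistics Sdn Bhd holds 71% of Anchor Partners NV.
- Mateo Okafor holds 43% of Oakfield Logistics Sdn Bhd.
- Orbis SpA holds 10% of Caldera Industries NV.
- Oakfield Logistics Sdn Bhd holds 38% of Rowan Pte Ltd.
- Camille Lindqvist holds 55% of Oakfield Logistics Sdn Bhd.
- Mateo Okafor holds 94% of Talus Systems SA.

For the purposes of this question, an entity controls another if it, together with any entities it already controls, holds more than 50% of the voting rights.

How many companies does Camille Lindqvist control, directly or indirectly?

3

Camille holds 55% of Oakfield, so Camille controls Oakfield.
Oakfield holds 71% of Anchor, so Camille controls Anchor.
Oakfield holds 74% of Caldera, so Camille controls Caldera.
No other company's threshold is met.
Camille controls 3 companies.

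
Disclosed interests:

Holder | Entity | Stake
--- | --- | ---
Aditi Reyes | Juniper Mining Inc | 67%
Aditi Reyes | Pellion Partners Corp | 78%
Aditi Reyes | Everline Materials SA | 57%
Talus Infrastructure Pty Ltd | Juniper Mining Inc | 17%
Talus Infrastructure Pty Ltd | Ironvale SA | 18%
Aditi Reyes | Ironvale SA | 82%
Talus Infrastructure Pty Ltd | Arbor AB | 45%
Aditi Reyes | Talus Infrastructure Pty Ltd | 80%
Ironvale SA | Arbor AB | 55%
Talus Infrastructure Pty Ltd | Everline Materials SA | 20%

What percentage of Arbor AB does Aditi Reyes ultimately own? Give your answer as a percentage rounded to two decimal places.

Aditi reaches Arbor along 3 paths.
Via Talus: 80% × 45% = 36%.
Via Talus → Ironvale: 80% × 18% × 55% = 7.92%.
Via Ironvale: 82% × 55% = 45.1%.
Total: 36% + 7.92% + 45.1% = 89.02%.

89.02%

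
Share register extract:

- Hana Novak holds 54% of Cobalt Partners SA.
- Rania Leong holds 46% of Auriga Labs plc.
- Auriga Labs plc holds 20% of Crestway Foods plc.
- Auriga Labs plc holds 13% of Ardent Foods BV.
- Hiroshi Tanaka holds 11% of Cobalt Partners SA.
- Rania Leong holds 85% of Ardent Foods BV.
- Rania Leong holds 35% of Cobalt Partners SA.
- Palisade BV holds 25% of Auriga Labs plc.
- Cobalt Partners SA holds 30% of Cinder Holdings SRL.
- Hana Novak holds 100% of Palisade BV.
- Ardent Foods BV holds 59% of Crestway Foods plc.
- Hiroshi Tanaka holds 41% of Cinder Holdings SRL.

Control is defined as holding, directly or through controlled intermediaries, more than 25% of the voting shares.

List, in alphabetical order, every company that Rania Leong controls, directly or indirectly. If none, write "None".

Ardent Foods BV, Auriga Labs plc, Cinder Holdings SRL, Cobalt Partners SA, Crestway Foods plc

Rania holds 46% of Auriga, so Rania controls Auriga.
Rania holds 35% of Cobalt, so Rania controls Cobalt.
Rania and Auriga together hold 85% + 13% = 98% of Ardent, so Rania controls Ardent.
Cobalt holds 30% of Cinder, so Rania controls Cinder.
Ardent and Auriga together hold 59% + 20% = 79% of Crestway, so Rania controls Crestway.
No other company's threshold is met.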